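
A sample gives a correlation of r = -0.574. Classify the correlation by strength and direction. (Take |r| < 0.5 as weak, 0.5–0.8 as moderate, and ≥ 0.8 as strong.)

r = -0.574 < 0 so the relationship is negative.
|r| = 0.574, which falls in the moderate range.

moderate negative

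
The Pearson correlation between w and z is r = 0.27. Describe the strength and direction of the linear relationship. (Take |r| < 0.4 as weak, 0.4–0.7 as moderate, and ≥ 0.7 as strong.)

r = 0.27 > 0 so the relationship is positive.
|r| = 0.27, which falls in the weak range.

weak positive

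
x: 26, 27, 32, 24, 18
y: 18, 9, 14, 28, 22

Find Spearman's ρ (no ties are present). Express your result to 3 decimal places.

Rank x: 3, 4, 5, 2, 1
Rank y: 3, 1, 2, 5, 4
d = rank(x) − rank(y): 0, 3, 3, -3, -3; Σd² = 36
ρ = 1 − 6Σd² / [n(n²−1)] = 1 − 6×36 / (5×24) = 1 − 216/120 ≈ -0.800

-0.800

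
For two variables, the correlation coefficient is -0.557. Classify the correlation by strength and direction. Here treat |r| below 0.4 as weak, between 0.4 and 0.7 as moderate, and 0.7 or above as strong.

r = -0.557 < 0 so the relationship is negative.
|r| = 0.557, which falls in the moderate range.

moderate negative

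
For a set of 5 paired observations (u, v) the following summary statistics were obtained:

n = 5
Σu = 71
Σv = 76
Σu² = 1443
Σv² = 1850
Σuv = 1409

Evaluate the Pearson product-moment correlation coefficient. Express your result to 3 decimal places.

r = (nΣuv − ΣuΣv) / √[(nΣu² − (Σu)²)(nΣv² − (Σv)²)]
Numerator: 5×1409 − 71×76 = 1649
Denominator: √[(7215 − 5041)(9250 − 5776)] = √[2174 × 3474] = 2748.1769
r = 1649 / 2748.1769 ≈ 0.600

0.600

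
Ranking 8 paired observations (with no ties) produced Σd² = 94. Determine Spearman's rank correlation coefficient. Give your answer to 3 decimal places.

ρ = 1 − 6Σd² / [n(n²−1)] = 1 − 6×94 / (8×63)
  = 1 − 564/504 = 1 − 1.1190 ≈ -0.119

-0.119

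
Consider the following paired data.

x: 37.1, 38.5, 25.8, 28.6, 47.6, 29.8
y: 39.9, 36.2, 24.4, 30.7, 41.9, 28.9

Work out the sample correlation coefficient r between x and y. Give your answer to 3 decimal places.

0.928

n = 6, Σx = 207.4, Σy = 202, Σx² = 7496.06, Σy² = 7031.12, Σxy = 7237.19
nΣxy − ΣxΣy = 43423.14 − 41894.8 = 1528.34
nΣx² − (Σx)² = 44976.36 − 43014.76 = 1961.6; nΣy² − (Σy)² = 42186.72 − 40804 = 1382.72
r = 1528.34 / √(1961.6 × 1382.72) = 1528.34 / 1646.9194 ≈ 0.928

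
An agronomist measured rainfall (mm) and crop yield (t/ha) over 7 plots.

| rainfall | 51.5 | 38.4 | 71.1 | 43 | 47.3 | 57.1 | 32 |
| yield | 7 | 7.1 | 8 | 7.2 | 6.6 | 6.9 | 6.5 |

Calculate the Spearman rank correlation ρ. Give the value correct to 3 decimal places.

0.429

Rank rainfall: 5, 2, 7, 3, 4, 6, 1
Rank yield: 4, 5, 7, 6, 2, 3, 1
d = rank(rainfall) − rank(yield): 1, -3, 0, -3, 2, 3, 0; Σd² = 32
ρ = 1 − 6Σd² / [n(n²−1)] = 1 − 6×32 / (7×48) = 1 − 192/336 ≈ 0.429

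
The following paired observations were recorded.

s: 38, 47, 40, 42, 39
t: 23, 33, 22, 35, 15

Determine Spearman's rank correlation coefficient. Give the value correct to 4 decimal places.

Rank s: 1, 5, 3, 4, 2
Rank t: 3, 4, 2, 5, 1
d = rank(s) − rank(t): -2, 1, 1, -1, 1; Σd² = 8
ρ = 1 − 6Σd² / [n(n²−1)] = 1 − 6×8 / (5×24) = 1 − 48/120 ≈ 0.6000

0.6000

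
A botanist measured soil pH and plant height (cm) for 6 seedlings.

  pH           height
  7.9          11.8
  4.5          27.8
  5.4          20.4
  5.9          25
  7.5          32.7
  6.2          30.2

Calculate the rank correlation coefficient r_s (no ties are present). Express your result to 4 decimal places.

-0.0286

Rank pH: 6, 1, 2, 3, 5, 4
Rank height: 1, 4, 2, 3, 6, 5
d = rank(pH) − rank(height): 5, -3, 0, 0, -1, -1; Σd² = 36
ρ = 1 − 6Σd² / [n(n²−1)] = 1 − 6×36 / (6×35) = 1 − 216/210 ≈ -0.0286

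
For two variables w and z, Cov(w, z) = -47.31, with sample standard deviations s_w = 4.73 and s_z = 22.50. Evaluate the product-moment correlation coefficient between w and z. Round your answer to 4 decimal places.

-0.4445

r = Cov(w,z) / (s_w · s_z) = -47.31 / (4.73 × 22.50)
  = -47.31 / 106.4250 ≈ -0.4445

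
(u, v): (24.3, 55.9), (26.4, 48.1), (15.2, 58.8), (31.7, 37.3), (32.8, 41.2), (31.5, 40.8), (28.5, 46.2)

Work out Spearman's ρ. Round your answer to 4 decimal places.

-0.8929

Rank u: 2, 3, 1, 6, 7, 5, 4
Rank v: 6, 5, 7, 1, 3, 2, 4
d = rank(u) − rank(v): -4, -2, -6, 5, 4, 3, 0; Σd² = 106
ρ = 1 − 6Σd² / [n(n²−1)] = 1 − 6×106 / (7×48) = 1 − 636/336 ≈ -0.8929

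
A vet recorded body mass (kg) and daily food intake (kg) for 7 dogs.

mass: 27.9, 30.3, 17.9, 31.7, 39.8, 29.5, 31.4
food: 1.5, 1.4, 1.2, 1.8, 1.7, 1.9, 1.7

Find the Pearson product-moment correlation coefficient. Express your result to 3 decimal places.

n = 7, Σx = 208.5, Σy = 11.2, Σx² = 6462.05, Σy² = 18.28, Σxy = 339.9
nΣxy − ΣxΣy = 2379.3 − 2335.2 = 44.1
nΣx² − (Σx)² = 45234.35 − 43472.25 = 1762.1; nΣy² − (Σy)² = 127.96 − 125.44 = 2.52
r = 44.1 / √(1762.1 × 2.52) = 44.1 / 66.6370 ≈ 0.662

0.662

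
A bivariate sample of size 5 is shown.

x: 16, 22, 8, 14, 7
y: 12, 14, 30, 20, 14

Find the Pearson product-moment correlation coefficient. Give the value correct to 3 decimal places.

n = 5, Σx = 67, Σy = 90, Σx² = 1049, Σy² = 1836, Σxy = 1118
nΣxy − ΣxΣy = 5590 − 6030 = -440
nΣx² − (Σx)² = 5245 − 4489 = 756; nΣy² − (Σy)² = 9180 − 8100 = 1080
r = -440 / √(756 × 1080) = -440 / 903.5928 ≈ -0.487

-0.487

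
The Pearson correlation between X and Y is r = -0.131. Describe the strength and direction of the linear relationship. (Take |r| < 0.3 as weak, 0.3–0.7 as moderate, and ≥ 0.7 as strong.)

weak negative

r = -0.131 < 0 so the relationship is negative.
|r| = 0.131, which falls in the weak range.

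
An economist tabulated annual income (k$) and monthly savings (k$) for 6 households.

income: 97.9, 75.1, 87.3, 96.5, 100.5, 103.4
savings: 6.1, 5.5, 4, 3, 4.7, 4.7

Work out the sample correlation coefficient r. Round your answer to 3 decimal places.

n = 6, Σx = 560.7, Σy = 28, Σx² = 52949.77, Σy² = 136.64, Σxy = 2607.27
nΣxy − ΣxΣy = 15643.62 − 15699.6 = -55.98
nΣx² − (Σx)² = 317698.62 − 314384.49 = 3314.13; nΣy² − (Σy)² = 819.84 − 784 = 35.84
r = -55.98 / √(3314.13 × 35.84) = -55.98 / 344.6425 ≈ -0.162

-0.162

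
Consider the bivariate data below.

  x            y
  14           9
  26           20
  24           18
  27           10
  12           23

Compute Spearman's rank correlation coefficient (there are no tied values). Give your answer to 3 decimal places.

Rank x: 2, 4, 3, 5, 1
Rank y: 1, 4, 3, 2, 5
d = rank(x) − rank(y): 1, 0, 0, 3, -4; Σd² = 26
ρ = 1 − 6Σd² / [n(n²−1)] = 1 − 6×26 / (5×24) = 1 − 156/120 ≈ -0.300

-0.300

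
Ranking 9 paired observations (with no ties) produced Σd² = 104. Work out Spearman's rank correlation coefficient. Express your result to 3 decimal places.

ρ = 1 − 6Σd² / [n(n²−1)] = 1 − 6×104 / (9×80)
  = 1 − 624/720 = 1 − 0.8667 ≈ 0.133

0.133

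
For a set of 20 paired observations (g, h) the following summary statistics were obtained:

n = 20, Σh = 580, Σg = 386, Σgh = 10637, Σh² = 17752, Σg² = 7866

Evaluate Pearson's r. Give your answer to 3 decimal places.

r = (nΣgh − ΣgΣh) / √[(nΣg² − (Σg)²)(nΣh² − (Σh)²)]
Numerator: 20×10637 − 386×580 = -11140
Denominator: √[(157320 − 148996)(355040 − 336400)] = √[8324 × 18640] = 12456.2980
r = -11140 / 12456.2980 ≈ -0.894

-0.894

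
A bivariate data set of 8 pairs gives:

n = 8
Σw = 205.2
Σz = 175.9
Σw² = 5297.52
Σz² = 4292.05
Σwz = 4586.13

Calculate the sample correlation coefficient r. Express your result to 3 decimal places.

0.617

r = (nΣwz − ΣwΣz) / √[(nΣw² − (Σw)²)(nΣz² − (Σz)²)]
Numerator: 8×4586.13 − 205.2×175.9 = 594.36
Denominator: √[(42380.16 − 42107.04)(34336.4 − 30940.81)] = √[273.12 × 3395.59] = 963.0179
r = 594.36 / 963.0179 ≈ 0.617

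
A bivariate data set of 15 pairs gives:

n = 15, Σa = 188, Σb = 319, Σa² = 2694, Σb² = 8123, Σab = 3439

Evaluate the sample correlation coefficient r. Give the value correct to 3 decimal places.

-0.831

r = (nΣab − ΣaΣb) / √[(nΣa² − (Σa)²)(nΣb² − (Σb)²)]
Numerator: 15×3439 − 188×319 = -8387
Denominator: √[(40410 − 35344)(121845 − 101761)] = √[5066 × 20084] = 10086.8996
r = -8387 / 10086.8996 ≈ -0.831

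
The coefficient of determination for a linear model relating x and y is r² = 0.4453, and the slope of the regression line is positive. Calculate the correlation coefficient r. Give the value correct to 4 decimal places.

0.6673

|r| = √0.4453 = 0.6673
The association is positive, so r = 0.6673.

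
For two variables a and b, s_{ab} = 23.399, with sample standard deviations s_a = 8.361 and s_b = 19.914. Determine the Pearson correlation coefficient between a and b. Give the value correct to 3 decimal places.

r = Cov(a,b) / (s_a · s_b) = 23.399 / (8.361 × 19.914)
  = 23.399 / 166.5010 ≈ 0.141

0.141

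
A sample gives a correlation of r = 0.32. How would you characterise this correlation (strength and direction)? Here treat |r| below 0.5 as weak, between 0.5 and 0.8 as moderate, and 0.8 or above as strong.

weak positive

r = 0.32 > 0 so the relationship is positive.
|r| = 0.32, which falls in the weak range.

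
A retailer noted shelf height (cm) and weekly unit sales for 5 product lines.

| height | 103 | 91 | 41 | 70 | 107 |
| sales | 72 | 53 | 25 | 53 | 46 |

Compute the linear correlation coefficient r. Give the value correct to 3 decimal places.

0.748

n = 5, Σx = 412, Σy = 249, Σx² = 36920, Σy² = 13543, Σxy = 21896
nΣxy − ΣxΣy = 109480 − 102588 = 6892
nΣx² − (Σx)² = 184600 − 169744 = 14856; nΣy² − (Σy)² = 67715 − 62001 = 5714
r = 6892 / √(14856 × 5714) = 6892 / 9213.4241 ≈ 0.748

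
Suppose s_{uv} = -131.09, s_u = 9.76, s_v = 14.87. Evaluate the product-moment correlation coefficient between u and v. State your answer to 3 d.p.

-0.903

r = Cov(u,v) / (s_u · s_v) = -131.09 / (9.76 × 14.87)
  = -131.09 / 145.1312 ≈ -0.903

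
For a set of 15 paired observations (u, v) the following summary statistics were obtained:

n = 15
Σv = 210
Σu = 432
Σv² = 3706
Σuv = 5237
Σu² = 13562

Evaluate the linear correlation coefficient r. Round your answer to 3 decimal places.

r = (nΣuv − ΣuΣv) / √[(nΣu² − (Σu)²)(nΣv² − (Σv)²)]
Numerator: 15×5237 − 432×210 = -12165
Denominator: √[(203430 − 186624)(55590 − 44100)] = √[16806 × 11490] = 13896.0764
r = -12165 / 13896.0764 ≈ -0.875

-0.875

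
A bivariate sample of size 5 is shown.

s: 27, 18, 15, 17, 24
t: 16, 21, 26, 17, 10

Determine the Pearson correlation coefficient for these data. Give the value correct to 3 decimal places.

n = 5, Σs = 101, Σt = 90, Σs² = 2143, Σt² = 1762, Σst = 1729
nΣst − ΣsΣt = 8645 − 9090 = -445
nΣs² − (Σs)² = 10715 − 10201 = 514; nΣt² − (Σt)² = 8810 − 8100 = 710
r = -445 / √(514 × 710) = -445 / 604.1026 ≈ -0.737

-0.737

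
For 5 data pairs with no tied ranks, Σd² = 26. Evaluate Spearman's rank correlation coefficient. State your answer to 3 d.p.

ρ = 1 − 6Σd² / [n(n²−1)] = 1 − 6×26 / (5×24)
  = 1 − 156/120 = 1 − 1.3000 ≈ -0.300

-0.300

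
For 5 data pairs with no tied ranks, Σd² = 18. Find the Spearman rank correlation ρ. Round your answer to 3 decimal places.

0.100

ρ = 1 − 6Σd² / [n(n²−1)] = 1 − 6×18 / (5×24)
  = 1 − 108/120 = 1 − 0.9000 ≈ 0.100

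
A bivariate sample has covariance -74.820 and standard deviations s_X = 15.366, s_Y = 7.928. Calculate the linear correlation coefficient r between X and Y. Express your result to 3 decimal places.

r = Cov(X,Y) / (s_X · s_Y) = -74.820 / (15.366 × 7.928)
  = -74.820 / 121.8216 ≈ -0.614

-0.614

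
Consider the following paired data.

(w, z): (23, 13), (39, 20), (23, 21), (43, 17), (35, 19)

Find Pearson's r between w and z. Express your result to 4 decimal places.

n = 5, Σw = 163, Σz = 90, Σw² = 5653, Σz² = 1660, Σwz = 2958
nΣwz − ΣwΣz = 14790 − 14670 = 120
nΣw² − (Σw)² = 28265 − 26569 = 1696; nΣz² − (Σz)² = 8300 − 8100 = 200
r = 120 / √(1696 × 200) = 120 / 582.4088 ≈ 0.2060

0.2060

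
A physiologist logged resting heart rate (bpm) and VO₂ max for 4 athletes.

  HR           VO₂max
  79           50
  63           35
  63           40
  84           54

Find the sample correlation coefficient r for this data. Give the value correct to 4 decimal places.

n = 4, Σx = 289, Σy = 179, Σx² = 21235, Σy² = 8241, Σxy = 13211
nΣxy − ΣxΣy = 52844 − 51731 = 1113
nΣx² − (Σx)² = 84940 − 83521 = 1419; nΣy² − (Σy)² = 32964 − 32041 = 923
r = 1113 / √(1419 × 923) = 1113 / 1144.4374 ≈ 0.9725

0.9725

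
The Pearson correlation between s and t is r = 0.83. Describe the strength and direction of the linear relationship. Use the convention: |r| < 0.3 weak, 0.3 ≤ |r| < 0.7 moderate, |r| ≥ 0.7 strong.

strong positive

r = 0.83 > 0 so the relationship is positive.
|r| = 0.83, which falls in the strong range.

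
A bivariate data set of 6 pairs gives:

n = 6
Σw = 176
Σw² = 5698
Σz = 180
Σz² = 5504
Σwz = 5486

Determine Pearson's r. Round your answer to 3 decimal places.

0.873

r = (nΣwz − ΣwΣz) / √[(nΣw² − (Σw)²)(nΣz² − (Σz)²)]
Numerator: 6×5486 − 176×180 = 1236
Denominator: √[(34188 − 30976)(33024 − 32400)] = √[3212 × 624] = 1415.7288
r = 1236 / 1415.7288 ≈ 0.873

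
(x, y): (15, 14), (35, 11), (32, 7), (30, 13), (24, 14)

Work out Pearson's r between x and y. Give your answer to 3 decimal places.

-0.640

n = 5, Σx = 136, Σy = 59, Σx² = 3950, Σy² = 731, Σxy = 1545
nΣxy − ΣxΣy = 7725 − 8024 = -299
nΣx² − (Σx)² = 19750 − 18496 = 1254; nΣy² − (Σy)² = 3655 − 3481 = 174
r = -299 / √(1254 × 174) = -299 / 467.1145 ≈ -0.640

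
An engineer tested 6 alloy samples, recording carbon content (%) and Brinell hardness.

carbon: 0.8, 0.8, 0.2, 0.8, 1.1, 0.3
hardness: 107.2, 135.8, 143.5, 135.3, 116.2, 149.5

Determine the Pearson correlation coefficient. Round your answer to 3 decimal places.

n = 6, Σx = 4, Σy = 787.5, Σx² = 3.26, Σy² = 104684.51, Σxy = 504.01
nΣxy − ΣxΣy = 3024.06 − 3150 = -125.94
nΣx² − (Σx)² = 19.56 − 16 = 3.56; nΣy² − (Σy)² = 628107.06 − 620156.25 = 7950.81
r = -125.94 / √(3.56 × 7950.81) = -125.94 / 168.2406 ≈ -0.749

-0.749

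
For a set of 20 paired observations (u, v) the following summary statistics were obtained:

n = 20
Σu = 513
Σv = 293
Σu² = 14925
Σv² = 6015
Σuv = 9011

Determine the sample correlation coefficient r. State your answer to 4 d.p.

r = (nΣuv − ΣuΣv) / √[(nΣu² − (Σu)²)(nΣv² − (Σv)²)]
Numerator: 20×9011 − 513×293 = 29911
Denominator: √[(298500 − 263169)(120300 − 85849)] = √[35331 × 34451] = 34888.2255
r = 29911 / 34888.2255 ≈ 0.8573

0.8573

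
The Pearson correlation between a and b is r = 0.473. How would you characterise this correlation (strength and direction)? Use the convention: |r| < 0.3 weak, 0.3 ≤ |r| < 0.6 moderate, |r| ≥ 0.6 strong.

r = 0.473 > 0 so the relationship is positive.
|r| = 0.473, which falls in the moderate range.

moderate positive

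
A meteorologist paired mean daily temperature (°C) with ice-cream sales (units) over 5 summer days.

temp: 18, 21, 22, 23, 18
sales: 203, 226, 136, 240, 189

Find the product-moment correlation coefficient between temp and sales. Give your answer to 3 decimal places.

n = 5, Σx = 102, Σy = 994, Σx² = 2102, Σy² = 204102, Σxy = 20314
nΣxy − ΣxΣy = 101570 − 101388 = 182
nΣx² − (Σx)² = 10510 − 10404 = 106; nΣy² − (Σy)² = 1020510 − 988036 = 32474
r = 182 / √(106 × 32474) = 182 / 1855.3285 ≈ 0.098

0.098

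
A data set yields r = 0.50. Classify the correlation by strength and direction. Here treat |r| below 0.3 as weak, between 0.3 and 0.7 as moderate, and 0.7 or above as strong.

r = 0.50 > 0 so the relationship is positive.
|r| = 0.50, which falls in the moderate range.

moderate positive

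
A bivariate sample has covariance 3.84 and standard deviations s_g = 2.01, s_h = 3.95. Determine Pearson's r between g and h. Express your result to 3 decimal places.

r = Cov(g,h) / (s_g · s_h) = 3.84 / (2.01 × 3.95)
  = 3.84 / 7.9395 ≈ 0.484

0.484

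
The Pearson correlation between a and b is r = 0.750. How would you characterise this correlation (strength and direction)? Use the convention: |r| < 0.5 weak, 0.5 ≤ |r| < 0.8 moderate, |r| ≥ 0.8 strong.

r = 0.750 > 0 so the relationship is positive.
|r| = 0.750, which falls in the moderate range.

moderate positive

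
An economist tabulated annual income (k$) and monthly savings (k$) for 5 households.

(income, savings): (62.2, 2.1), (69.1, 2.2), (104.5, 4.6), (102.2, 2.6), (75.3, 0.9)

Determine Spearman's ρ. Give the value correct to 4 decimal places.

Rank income: 1, 2, 5, 4, 3
Rank savings: 2, 3, 5, 4, 1
d = rank(income) − rank(savings): -1, -1, 0, 0, 2; Σd² = 6
ρ = 1 − 6Σd² / [n(n²−1)] = 1 − 6×6 / (5×24) = 1 − 36/120 ≈ 0.7000

0.7000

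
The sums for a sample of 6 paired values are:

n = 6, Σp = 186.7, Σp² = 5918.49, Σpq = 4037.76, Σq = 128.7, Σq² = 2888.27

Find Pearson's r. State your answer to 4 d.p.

r = (nΣpq − ΣpΣq) / √[(nΣp² − (Σp)²)(nΣq² − (Σq)²)]
Numerator: 6×4037.76 − 186.7×128.7 = 198.27
Denominator: √[(35510.94 − 34856.89)(17329.62 − 16563.69)] = √[654.05 × 765.93] = 707.7828
r = 198.27 / 707.7828 ≈ 0.2801

0.2801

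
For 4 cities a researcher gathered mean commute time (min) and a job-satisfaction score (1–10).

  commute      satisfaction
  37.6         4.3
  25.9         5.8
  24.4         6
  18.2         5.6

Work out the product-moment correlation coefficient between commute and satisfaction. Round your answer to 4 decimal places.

-0.8241

n = 4, Σx = 106.1, Σy = 21.7, Σx² = 3011.17, Σy² = 119.49, Σxy = 560.22
nΣxy − ΣxΣy = 2240.88 − 2302.37 = -61.49
nΣx² − (Σx)² = 12044.68 − 11257.21 = 787.47; nΣy² − (Σy)² = 477.96 − 470.89 = 7.07
r = -61.49 / √(787.47 × 7.07) = -61.49 / 74.6151 ≈ -0.8241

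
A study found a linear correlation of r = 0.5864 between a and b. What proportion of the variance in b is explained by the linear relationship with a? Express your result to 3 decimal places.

0.344

r² = (0.5864)² = 0.344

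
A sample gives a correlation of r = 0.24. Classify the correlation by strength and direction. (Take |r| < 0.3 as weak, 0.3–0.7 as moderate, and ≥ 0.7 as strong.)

weak positive

r = 0.24 > 0 so the relationship is positive.
|r| = 0.24, which falls in the weak range.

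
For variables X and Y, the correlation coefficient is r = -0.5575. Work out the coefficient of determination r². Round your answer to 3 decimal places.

0.311

r² = (-0.5575)² = 0.311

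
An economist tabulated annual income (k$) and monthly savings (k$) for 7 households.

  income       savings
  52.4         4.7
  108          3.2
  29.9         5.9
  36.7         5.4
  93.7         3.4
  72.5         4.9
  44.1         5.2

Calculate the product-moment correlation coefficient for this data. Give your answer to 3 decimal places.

n = 7, Σx = 437.3, Σy = 32.7, Σx² = 32631.41, Σy² = 158.91, Σxy = 1869.62
nΣxy − ΣxΣy = 13087.34 − 14299.71 = -1212.37
nΣx² − (Σx)² = 228419.87 − 191231.29 = 37188.58; nΣy² − (Σy)² = 1112.37 − 1069.29 = 43.08
r = -1212.37 / √(37188.58 × 43.08) = -1212.37 / 1265.7346 ≈ -0.958

-0.958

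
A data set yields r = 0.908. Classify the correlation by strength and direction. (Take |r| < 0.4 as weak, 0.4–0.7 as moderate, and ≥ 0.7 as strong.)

strong positive

r = 0.908 > 0 so the relationship is positive.
|r| = 0.908, which falls in the strong range.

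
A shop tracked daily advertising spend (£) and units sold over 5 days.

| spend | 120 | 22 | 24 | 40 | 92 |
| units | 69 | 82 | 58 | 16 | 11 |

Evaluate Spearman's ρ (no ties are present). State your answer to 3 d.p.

Rank spend: 5, 1, 2, 3, 4
Rank units: 4, 5, 3, 2, 1
d = rank(spend) − rank(units): 1, -4, -1, 1, 3; Σd² = 28
ρ = 1 − 6Σd² / [n(n²−1)] = 1 − 6×28 / (5×24) = 1 − 168/120 ≈ -0.400

-0.400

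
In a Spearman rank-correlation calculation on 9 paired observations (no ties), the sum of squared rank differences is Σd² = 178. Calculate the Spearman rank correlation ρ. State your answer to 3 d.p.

ρ = 1 − 6Σd² / [n(n²−1)] = 1 − 6×178 / (9×80)
  = 1 − 1068/720 = 1 − 1.4833 ≈ -0.483

-0.483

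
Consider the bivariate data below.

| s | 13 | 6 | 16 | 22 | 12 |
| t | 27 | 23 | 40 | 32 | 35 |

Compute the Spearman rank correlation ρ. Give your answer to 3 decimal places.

Rank s: 3, 1, 4, 5, 2
Rank t: 2, 1, 5, 3, 4
d = rank(s) − rank(t): 1, 0, -1, 2, -2; Σd² = 10
ρ = 1 − 6Σd² / [n(n²−1)] = 1 − 6×10 / (5×24) = 1 − 60/120 ≈ 0.500

0.500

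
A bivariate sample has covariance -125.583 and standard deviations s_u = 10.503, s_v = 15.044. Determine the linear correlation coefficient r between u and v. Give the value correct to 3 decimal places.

-0.795

r = Cov(u,v) / (s_u · s_v) = -125.583 / (10.503 × 15.044)
  = -125.583 / 158.0071 ≈ -0.795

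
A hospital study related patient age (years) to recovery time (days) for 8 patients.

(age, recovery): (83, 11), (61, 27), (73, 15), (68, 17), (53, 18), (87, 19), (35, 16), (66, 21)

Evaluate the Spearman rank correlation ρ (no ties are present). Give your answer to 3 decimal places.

Rank age: 7, 3, 6, 5, 2, 8, 1, 4
Rank recovery: 1, 8, 2, 4, 5, 6, 3, 7
d = rank(age) − rank(recovery): 6, -5, 4, 1, -3, 2, -2, -3; Σd² = 104
ρ = 1 − 6Σd² / [n(n²−1)] = 1 − 6×104 / (8×63) = 1 − 624/504 ≈ -0.238

-0.238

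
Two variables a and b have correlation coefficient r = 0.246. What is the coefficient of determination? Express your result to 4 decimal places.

r² = (0.246)² = 0.0605

0.0605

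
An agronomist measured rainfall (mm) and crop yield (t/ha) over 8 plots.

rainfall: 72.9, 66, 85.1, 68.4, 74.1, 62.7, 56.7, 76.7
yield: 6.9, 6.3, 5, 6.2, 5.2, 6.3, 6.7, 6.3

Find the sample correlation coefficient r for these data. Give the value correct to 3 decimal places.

-0.653

n = 8, Σx = 562.6, Σy = 48.9, Σx² = 40110.86, Σy² = 302.05, Σxy = 3411.82
nΣxy − ΣxΣy = 27294.56 − 27511.14 = -216.58
nΣx² − (Σx)² = 320886.88 − 316518.76 = 4368.12; nΣy² − (Σy)² = 2416.4 − 2391.21 = 25.19
r = -216.58 / √(4368.12 × 25.19) = -216.58 / 331.7121 ≈ -0.653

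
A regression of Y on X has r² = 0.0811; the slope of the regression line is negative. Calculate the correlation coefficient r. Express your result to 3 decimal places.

|r| = √0.0811 = 0.285
The association is negative, so r = −0.285.

-0.285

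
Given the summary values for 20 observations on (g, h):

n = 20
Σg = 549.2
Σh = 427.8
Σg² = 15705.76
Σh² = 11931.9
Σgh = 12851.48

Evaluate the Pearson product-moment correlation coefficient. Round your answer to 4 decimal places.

0.8376

r = (nΣgh − ΣgΣh) / √[(nΣg² − (Σg)²)(nΣh² − (Σh)²)]
Numerator: 20×12851.48 − 549.2×427.8 = 22081.84
Denominator: √[(314115.2 − 301620.64)(238638 − 183012.84)] = √[12494.56 × 55625.16] = 26363.0783
r = 22081.84 / 26363.0783 ≈ 0.8376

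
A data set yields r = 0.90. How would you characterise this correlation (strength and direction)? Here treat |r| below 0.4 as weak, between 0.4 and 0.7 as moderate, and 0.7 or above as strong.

r = 0.90 > 0 so the relationship is positive.
|r| = 0.90, which falls in the strong range.

strong positive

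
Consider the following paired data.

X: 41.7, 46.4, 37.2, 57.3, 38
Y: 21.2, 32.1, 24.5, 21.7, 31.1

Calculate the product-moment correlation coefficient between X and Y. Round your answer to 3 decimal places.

-0.306

n = 5, ΣX = 220.6, ΣY = 130.6, ΣX² = 10002.98, ΣY² = 3518.2, ΣXY = 5710.09
nΣXY − ΣXΣY = 28550.45 − 28810.36 = -259.91
nΣX² − (ΣX)² = 50014.9 − 48664.36 = 1350.54; nΣY² − (ΣY)² = 17591 − 17056.36 = 534.64
r = -259.91 / √(1350.54 × 534.64) = -259.91 / 849.7368 ≈ -0.306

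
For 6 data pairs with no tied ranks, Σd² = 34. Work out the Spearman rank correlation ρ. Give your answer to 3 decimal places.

ρ = 1 − 6Σd² / [n(n²−1)] = 1 − 6×34 / (6×35)
  = 1 − 204/210 = 1 − 0.9714 ≈ 0.029

0.029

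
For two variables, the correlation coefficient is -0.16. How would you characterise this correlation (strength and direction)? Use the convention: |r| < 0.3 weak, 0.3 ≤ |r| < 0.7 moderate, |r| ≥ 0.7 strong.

weak negative

r = -0.16 < 0 so the relationship is negative.
|r| = 0.16, which falls in the weak range.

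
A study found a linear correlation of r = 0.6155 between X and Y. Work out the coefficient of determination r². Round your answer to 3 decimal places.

r² = (0.6155)² = 0.379

0.379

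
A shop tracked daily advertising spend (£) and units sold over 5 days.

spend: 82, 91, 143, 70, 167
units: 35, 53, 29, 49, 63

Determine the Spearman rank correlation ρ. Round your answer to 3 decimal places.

0.300

Rank spend: 2, 3, 4, 1, 5
Rank units: 2, 4, 1, 3, 5
d = rank(spend) − rank(units): 0, -1, 3, -2, 0; Σd² = 14
ρ = 1 − 6Σd² / [n(n²−1)] = 1 − 6×14 / (5×24) = 1 − 84/120 ≈ 0.300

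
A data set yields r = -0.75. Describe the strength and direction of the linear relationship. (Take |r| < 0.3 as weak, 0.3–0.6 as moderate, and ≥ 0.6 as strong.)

strong negative

r = -0.75 < 0 so the relationship is negative.
|r| = 0.75, which falls in the strong range.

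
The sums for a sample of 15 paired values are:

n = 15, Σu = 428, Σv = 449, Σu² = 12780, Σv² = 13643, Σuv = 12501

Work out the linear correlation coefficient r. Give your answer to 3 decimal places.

-0.915

r = (nΣuv − ΣuΣv) / √[(nΣu² − (Σu)²)(nΣv² − (Σv)²)]
Numerator: 15×12501 − 428×449 = -4657
Denominator: √[(191700 − 183184)(204645 − 201601)] = √[8516 × 3044] = 5091.4344
r = -4657 / 5091.4344 ≈ -0.915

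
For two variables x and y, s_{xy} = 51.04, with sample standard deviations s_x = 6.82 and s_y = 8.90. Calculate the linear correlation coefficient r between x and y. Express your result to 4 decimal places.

0.8409

r = Cov(x,y) / (s_x · s_y) = 51.04 / (6.82 × 8.90)
  = 51.04 / 60.6980 ≈ 0.8409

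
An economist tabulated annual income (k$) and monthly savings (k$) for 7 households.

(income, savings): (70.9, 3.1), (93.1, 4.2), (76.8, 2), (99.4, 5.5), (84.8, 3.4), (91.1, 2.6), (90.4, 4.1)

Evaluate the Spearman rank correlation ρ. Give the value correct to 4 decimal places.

0.7143

Rank income: 1, 6, 2, 7, 3, 5, 4
Rank savings: 3, 6, 1, 7, 4, 2, 5
d = rank(income) − rank(savings): -2, 0, 1, 0, -1, 3, -1; Σd² = 16
ρ = 1 − 6Σd² / [n(n²−1)] = 1 − 6×16 / (7×48) = 1 − 96/336 ≈ 0.7143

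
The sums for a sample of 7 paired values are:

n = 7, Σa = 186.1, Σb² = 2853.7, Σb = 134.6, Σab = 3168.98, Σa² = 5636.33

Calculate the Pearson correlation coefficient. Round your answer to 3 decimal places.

r = (nΣab − ΣaΣb) / √[(nΣa² − (Σa)²)(nΣb² − (Σb)²)]
Numerator: 7×3168.98 − 186.1×134.6 = -2866.2
Denominator: √[(39454.31 − 34633.21)(19975.9 − 18117.16)] = √[4821.1 × 1858.74] = 2993.5216
r = -2866.2 / 2993.5216 ≈ -0.957

-0.957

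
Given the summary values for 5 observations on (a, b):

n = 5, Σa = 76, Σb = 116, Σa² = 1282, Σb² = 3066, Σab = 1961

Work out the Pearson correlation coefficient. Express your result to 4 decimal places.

r = (nΣab − ΣaΣb) / √[(nΣa² − (Σa)²)(nΣb² − (Σb)²)]
Numerator: 5×1961 − 76×116 = 989
Denominator: √[(6410 − 5776)(15330 − 13456)] = √[634 × 1874] = 1090.0073
r = 989 / 1090.0073 ≈ 0.9073

0.9073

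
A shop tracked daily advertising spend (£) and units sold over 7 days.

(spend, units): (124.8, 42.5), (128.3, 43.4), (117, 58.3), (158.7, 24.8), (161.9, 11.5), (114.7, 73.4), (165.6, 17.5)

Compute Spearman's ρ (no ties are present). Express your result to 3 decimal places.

Rank spend: 3, 4, 2, 5, 6, 1, 7
Rank units: 4, 5, 6, 3, 1, 7, 2
d = rank(spend) − rank(units): -1, -1, -4, 2, 5, -6, 5; Σd² = 108
ρ = 1 − 6Σd² / [n(n²−1)] = 1 − 6×108 / (7×48) = 1 − 648/336 ≈ -0.929

-0.929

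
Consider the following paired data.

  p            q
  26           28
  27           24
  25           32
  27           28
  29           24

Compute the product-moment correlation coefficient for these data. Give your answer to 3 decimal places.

-0.846

n = 5, Σp = 134, Σq = 136, Σp² = 3600, Σq² = 3744, Σpq = 3628
nΣpq − ΣpΣq = 18140 − 18224 = -84
nΣp² − (Σp)² = 18000 − 17956 = 44; nΣq² − (Σq)² = 18720 − 18496 = 224
r = -84 / √(44 × 224) = -84 / 99.2774 ≈ -0.846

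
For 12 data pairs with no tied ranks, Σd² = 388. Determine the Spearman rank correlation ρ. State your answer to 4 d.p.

-0.3566

ρ = 1 − 6Σd² / [n(n²−1)] = 1 − 6×388 / (12×143)
  = 1 − 2328/1716 = 1 − 1.35664 ≈ -0.3566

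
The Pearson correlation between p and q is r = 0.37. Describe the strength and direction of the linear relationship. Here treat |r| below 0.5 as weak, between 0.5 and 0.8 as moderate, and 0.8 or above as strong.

weak positive

r = 0.37 > 0 so the relationship is positive.
|r| = 0.37, which falls in the weak range.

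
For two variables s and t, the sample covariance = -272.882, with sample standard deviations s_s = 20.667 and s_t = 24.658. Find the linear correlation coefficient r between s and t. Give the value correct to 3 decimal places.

r = Cov(s,t) / (s_s · s_t) = -272.882 / (20.667 × 24.658)
  = -272.882 / 509.6069 ≈ -0.535

-0.535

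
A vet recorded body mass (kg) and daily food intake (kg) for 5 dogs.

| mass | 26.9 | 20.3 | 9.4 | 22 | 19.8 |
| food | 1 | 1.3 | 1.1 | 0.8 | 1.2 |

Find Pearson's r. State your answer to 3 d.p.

-0.261

n = 5, Σx = 98.4, Σy = 5.4, Σx² = 2100.1, Σy² = 5.98, Σxy = 104.99
nΣxy − ΣxΣy = 524.95 − 531.36 = -6.41
nΣx² − (Σx)² = 10500.5 − 9682.56 = 817.94; nΣy² − (Σy)² = 29.9 − 29.16 = 0.74
r = -6.41 / √(817.94 × 0.74) = -6.41 / 24.6023 ≈ -0.261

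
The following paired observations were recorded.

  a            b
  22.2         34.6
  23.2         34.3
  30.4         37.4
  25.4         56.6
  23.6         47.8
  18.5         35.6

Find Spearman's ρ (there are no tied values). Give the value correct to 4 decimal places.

Rank a: 2, 3, 6, 5, 4, 1
Rank b: 2, 1, 4, 6, 5, 3
d = rank(a) − rank(b): 0, 2, 2, -1, -1, -2; Σd² = 14
ρ = 1 − 6Σd² / [n(n²−1)] = 1 − 6×14 / (6×35) = 1 − 84/210 ≈ 0.6000

0.6000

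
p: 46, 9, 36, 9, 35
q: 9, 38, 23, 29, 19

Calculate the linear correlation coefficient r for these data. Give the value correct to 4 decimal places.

-0.9167

n = 5, Σp = 135, Σq = 118, Σp² = 4799, Σq² = 3256, Σpq = 2510
nΣpq − ΣpΣq = 12550 − 15930 = -3380
nΣp² − (Σp)² = 23995 − 18225 = 5770; nΣq² − (Σq)² = 16280 − 13924 = 2356
r = -3380 / √(5770 × 2356) = -3380 / 3687.0205 ≈ -0.9167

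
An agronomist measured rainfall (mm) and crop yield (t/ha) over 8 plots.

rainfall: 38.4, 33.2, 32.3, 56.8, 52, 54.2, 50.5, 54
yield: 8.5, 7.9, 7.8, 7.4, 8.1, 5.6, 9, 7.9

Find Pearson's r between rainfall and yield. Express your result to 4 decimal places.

n = 8, Σx = 371.4, Σy = 62.2, Σx² = 17954.22, Σy² = 490.64, Σxy = 2866.76
nΣxy − ΣxΣy = 22934.08 − 23101.08 = -167
nΣx² − (Σx)² = 143633.76 − 137937.96 = 5695.8; nΣy² − (Σy)² = 3925.12 − 3868.84 = 56.28
r = -167 / √(5695.8 × 56.28) = -167 / 566.1799 ≈ -0.2950

-0.2950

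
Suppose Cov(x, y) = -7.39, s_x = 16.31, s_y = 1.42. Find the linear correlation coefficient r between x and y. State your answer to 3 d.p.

-0.319

r = Cov(x,y) / (s_x · s_y) = -7.39 / (16.31 × 1.42)
  = -7.39 / 23.1602 ≈ -0.319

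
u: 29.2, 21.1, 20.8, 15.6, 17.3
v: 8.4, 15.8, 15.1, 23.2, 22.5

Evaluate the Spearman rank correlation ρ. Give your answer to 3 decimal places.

Rank u: 5, 4, 3, 1, 2
Rank v: 1, 3, 2, 5, 4
d = rank(u) − rank(v): 4, 1, 1, -4, -2; Σd² = 38
ρ = 1 − 6Σd² / [n(n²−1)] = 1 − 6×38 / (5×24) = 1 − 228/120 ≈ -0.900

-0.900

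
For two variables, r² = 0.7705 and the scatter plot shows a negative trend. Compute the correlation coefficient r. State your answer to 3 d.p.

-0.878

|r| = √0.7705 = 0.878
The association is negative, so r = −0.878.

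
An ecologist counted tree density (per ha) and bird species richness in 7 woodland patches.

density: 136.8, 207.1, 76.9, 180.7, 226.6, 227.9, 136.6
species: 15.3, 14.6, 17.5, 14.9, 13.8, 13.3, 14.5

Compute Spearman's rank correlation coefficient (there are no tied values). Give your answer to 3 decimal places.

-0.786

Rank density: 3, 5, 1, 4, 6, 7, 2
Rank species: 6, 4, 7, 5, 2, 1, 3
d = rank(density) − rank(species): -3, 1, -6, -1, 4, 6, -1; Σd² = 100
ρ = 1 − 6Σd² / [n(n²−1)] = 1 − 6×100 / (7×48) = 1 − 600/336 ≈ -0.786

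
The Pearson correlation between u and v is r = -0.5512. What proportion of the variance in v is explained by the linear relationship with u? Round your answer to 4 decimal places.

0.3038

r² = (-0.5512)² = 0.3038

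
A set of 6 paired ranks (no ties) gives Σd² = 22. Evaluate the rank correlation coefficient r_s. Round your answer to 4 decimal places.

0.3714

ρ = 1 − 6Σd² / [n(n²−1)] = 1 − 6×22 / (6×35)
  = 1 − 132/210 = 1 − 0.62857 ≈ 0.3714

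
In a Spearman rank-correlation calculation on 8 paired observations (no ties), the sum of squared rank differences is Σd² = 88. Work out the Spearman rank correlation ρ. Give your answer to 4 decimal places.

ρ = 1 − 6Σd² / [n(n²−1)] = 1 − 6×88 / (8×63)
  = 1 − 528/504 = 1 − 1.04762 ≈ -0.0476

-0.0476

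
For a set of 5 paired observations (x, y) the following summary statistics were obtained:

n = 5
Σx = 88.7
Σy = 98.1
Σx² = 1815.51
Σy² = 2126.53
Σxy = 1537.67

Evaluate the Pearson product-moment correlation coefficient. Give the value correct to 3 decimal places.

r = (nΣxy − ΣxΣy) / √[(nΣx² − (Σx)²)(nΣy² − (Σy)²)]
Numerator: 5×1537.67 − 88.7×98.1 = -1013.12
Denominator: √[(9077.55 − 7867.69)(10632.65 − 9623.61)] = √[1209.86 × 1009.04] = 1104.8969
r = -1013.12 / 1104.8969 ≈ -0.917

-0.917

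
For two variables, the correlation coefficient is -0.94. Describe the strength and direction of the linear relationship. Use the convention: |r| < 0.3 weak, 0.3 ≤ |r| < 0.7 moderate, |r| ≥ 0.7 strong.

r = -0.94 < 0 so the relationship is negative.
|r| = 0.94, which falls in the strong range.

strong negative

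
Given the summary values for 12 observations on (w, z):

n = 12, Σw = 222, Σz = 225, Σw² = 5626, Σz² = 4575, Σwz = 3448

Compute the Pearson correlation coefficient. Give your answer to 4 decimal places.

r = (nΣwz − ΣwΣz) / √[(nΣw² − (Σw)²)(nΣz² − (Σz)²)]
Numerator: 12×3448 − 222×225 = -8574
Denominator: √[(67512 − 49284)(54900 − 50625)] = √[18228 × 4275] = 8827.4968
r = -8574 / 8827.4968 ≈ -0.9713

-0.9713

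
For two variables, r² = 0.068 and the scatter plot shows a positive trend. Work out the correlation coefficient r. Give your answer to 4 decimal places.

|r| = √0.068 = 0.2608
The association is positive, so r = 0.2608.

0.2608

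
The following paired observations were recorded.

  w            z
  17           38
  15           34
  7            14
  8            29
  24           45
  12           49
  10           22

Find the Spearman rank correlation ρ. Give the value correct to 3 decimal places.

0.750

Rank w: 6, 5, 1, 2, 7, 4, 3
Rank z: 5, 4, 1, 3, 6, 7, 2
d = rank(w) − rank(z): 1, 1, 0, -1, 1, -3, 1; Σd² = 14
ρ = 1 − 6Σd² / [n(n²−1)] = 1 − 6×14 / (7×48) = 1 − 84/336 ≈ 0.750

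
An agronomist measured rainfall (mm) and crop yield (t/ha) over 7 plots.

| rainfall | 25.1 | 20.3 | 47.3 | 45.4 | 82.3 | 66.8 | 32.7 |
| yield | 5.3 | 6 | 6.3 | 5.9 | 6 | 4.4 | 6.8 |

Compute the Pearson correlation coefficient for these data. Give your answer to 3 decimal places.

n = 7, Σx = 319.9, Σy = 40.7, Σx² = 17645.37, Σy² = 240.19, Σxy = 1830.76
nΣxy − ΣxΣy = 12815.32 − 13019.93 = -204.61
nΣx² − (Σx)² = 123517.59 − 102336.01 = 21181.58; nΣy² − (Σy)² = 1681.33 − 1656.49 = 24.84
r = -204.61 / √(21181.58 × 24.84) = -204.61 / 725.3623 ≈ -0.282

-0.282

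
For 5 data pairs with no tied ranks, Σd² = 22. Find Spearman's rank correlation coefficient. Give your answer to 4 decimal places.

-0.1000

ρ = 1 − 6Σd² / [n(n²−1)] = 1 − 6×22 / (5×24)
  = 1 − 132/120 = 1 − 1.10000 ≈ -0.1000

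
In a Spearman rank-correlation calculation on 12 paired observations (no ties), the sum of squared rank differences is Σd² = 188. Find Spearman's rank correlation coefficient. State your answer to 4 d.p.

ρ = 1 − 6Σd² / [n(n²−1)] = 1 − 6×188 / (12×143)
  = 1 − 1128/1716 = 1 − 0.65734 ≈ 0.3427

0.3427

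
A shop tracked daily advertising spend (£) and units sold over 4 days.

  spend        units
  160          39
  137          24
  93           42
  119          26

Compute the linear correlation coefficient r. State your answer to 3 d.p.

n = 4, Σx = 509, Σy = 131, Σx² = 67179, Σy² = 4537, Σxy = 16528
nΣxy − ΣxΣy = 66112 − 66679 = -567
nΣx² − (Σx)² = 268716 − 259081 = 9635; nΣy² − (Σy)² = 18148 − 17161 = 987
r = -567 / √(9635 × 987) = -567 / 3083.7874 ≈ -0.184

-0.184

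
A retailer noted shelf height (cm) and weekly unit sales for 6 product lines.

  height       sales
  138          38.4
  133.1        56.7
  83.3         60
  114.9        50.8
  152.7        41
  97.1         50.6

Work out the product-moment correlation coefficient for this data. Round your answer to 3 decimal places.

n = 6, Σx = 719.1, Σy = 297.5, Σx² = 89646.21, Σy² = 15111.45, Σxy = 34854.85
nΣxy − ΣxΣy = 209129.1 − 213932.25 = -4803.15
nΣx² − (Σx)² = 537877.26 − 517104.81 = 20772.45; nΣy² − (Σy)² = 90668.7 − 88506.25 = 2162.45
r = -4803.15 / √(20772.45 × 2162.45) = -4803.15 / 6702.1925 ≈ -0.717

-0.717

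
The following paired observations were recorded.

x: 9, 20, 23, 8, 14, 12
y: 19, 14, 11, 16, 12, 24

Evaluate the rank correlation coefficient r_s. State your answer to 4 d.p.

Rank x: 2, 5, 6, 1, 4, 3
Rank y: 5, 3, 1, 4, 2, 6
d = rank(x) − rank(y): -3, 2, 5, -3, 2, -3; Σd² = 60
ρ = 1 − 6Σd² / [n(n²−1)] = 1 − 6×60 / (6×35) = 1 − 360/210 ≈ -0.7143

-0.7143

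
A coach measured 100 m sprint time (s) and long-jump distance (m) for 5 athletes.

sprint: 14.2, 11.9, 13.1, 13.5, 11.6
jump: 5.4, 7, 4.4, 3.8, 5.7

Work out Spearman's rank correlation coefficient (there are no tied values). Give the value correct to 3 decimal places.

-0.600

Rank sprint: 5, 2, 3, 4, 1
Rank jump: 3, 5, 2, 1, 4
d = rank(sprint) − rank(jump): 2, -3, 1, 3, -3; Σd² = 32
ρ = 1 − 6Σd² / [n(n²−1)] = 1 − 6×32 / (5×24) = 1 − 192/120 ≈ -0.600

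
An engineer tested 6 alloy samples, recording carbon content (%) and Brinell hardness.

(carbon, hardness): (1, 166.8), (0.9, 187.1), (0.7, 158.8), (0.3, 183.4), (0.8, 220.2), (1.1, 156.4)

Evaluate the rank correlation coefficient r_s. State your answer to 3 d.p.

Rank carbon: 5, 4, 2, 1, 3, 6
Rank hardness: 3, 5, 2, 4, 6, 1
d = rank(carbon) − rank(hardness): 2, -1, 0, -3, -3, 5; Σd² = 48
ρ = 1 − 6Σd² / [n(n²−1)] = 1 − 6×48 / (6×35) = 1 − 288/210 ≈ -0.371

-0.371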